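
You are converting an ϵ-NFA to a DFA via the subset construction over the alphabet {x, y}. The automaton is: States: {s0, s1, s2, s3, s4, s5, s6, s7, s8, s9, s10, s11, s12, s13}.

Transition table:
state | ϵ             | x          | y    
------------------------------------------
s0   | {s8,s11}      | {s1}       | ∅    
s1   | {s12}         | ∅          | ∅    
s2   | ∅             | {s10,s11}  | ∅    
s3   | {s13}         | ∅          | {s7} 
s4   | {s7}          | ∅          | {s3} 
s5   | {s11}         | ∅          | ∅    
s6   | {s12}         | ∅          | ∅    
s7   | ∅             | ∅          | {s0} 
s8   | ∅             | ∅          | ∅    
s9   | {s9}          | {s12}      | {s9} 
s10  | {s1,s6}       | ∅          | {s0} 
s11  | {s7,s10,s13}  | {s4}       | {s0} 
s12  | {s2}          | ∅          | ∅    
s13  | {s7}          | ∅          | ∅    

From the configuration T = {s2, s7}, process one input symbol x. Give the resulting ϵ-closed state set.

{s1, s2, s6, s7, s10, s11, s12, s13}

s2 on x → {s10, s11}.
No x-transition from s7.
Union after reading x: {s10, s11}.
Now take the ϵ-closure:
From s10 via ϵ: add s1, s6.
From s11 via ϵ: add s7, s13.
From s1 via ϵ: add s12.
From s12 via ϵ: add s2.
No new states can be added; the closed set is {s1, s2, s6, s7, s10, s11, s12, s13}.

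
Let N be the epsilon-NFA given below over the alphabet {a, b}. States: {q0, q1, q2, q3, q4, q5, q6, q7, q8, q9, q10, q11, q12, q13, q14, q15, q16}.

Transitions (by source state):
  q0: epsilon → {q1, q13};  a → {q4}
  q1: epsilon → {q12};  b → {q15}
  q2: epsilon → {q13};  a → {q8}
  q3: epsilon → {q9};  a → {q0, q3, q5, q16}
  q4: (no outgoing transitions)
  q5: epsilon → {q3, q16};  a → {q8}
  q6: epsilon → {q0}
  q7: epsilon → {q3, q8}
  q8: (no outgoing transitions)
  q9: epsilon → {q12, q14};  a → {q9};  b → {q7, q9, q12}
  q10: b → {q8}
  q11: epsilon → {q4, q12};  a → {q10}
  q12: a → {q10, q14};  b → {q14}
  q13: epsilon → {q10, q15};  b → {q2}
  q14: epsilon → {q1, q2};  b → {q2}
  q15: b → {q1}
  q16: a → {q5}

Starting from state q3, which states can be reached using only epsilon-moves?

Start with {q3}.
From q3 via epsilon: add q9.
From q9 via epsilon: add q12, q14.
From q14 via epsilon: add q1, q2.
From q2 via epsilon: add q13.
From q13 via epsilon: add q10, q15.
No new states can be added; the closed set is {q1, q2, q3, q9, q10, q12, q13, q14, q15}.

{q1, q2, q3, q9, q10, q12, q13, q14, q15}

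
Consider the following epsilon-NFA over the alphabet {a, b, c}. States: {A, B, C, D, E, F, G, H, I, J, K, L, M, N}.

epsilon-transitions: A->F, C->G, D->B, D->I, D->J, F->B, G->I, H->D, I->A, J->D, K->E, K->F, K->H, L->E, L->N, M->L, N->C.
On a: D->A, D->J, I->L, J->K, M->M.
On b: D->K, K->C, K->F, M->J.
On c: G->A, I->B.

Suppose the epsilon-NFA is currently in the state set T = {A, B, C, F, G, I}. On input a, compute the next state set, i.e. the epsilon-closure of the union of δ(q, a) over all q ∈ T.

{A, B, C, E, F, G, I, L, N}

I on a → {L}.
No a-transition from A, B, C, F, G.
Union after reading a: {L}.
Now take the epsilon-closure:
From L via epsilon: add E, N.
From N via epsilon: add C.
From C via epsilon: add G.
From G via epsilon: add I.
From I via epsilon: add A.
From A via epsilon: add F.
From F via epsilon: add B.
No new states can be added; the closed set is {A, B, C, E, F, G, I, L, N}.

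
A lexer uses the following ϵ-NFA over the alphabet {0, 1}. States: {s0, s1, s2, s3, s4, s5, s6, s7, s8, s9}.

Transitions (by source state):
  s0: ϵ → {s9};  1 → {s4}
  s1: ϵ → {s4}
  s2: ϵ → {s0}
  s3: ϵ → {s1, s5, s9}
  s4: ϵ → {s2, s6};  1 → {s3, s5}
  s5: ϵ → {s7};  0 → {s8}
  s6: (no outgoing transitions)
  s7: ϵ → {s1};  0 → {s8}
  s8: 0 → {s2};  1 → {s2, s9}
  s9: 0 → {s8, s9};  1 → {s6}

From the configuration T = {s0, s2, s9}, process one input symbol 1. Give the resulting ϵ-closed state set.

{s0, s2, s4, s6, s9}

s0 on 1 → {s4}.
s9 on 1 → {s6}.
No 1-transition from s2.
Union after reading 1: {s4, s6}.
Now take the ϵ-closure:
From s4 via ϵ: add s2.
From s2 via ϵ: add s0.
From s0 via ϵ: add s9.
No new states can be added; the closed set is {s0, s2, s4, s6, s9}.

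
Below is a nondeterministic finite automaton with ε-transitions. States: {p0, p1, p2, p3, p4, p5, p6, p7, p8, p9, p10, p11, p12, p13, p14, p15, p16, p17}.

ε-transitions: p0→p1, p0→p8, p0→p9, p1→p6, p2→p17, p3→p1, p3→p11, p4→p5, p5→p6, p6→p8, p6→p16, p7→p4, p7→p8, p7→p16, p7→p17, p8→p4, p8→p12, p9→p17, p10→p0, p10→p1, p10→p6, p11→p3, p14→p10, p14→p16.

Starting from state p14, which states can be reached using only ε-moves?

Start with {p14}.
From p14 via ε: add p10, p16.
From p10 via ε: add p0, p1, p6.
From p0 via ε: add p8, p9.
From p8 via ε: add p4, p12.
From p9 via ε: add p17.
From p4 via ε: add p5.
No new states can be added; the closed set is {p0, p1, p4, p5, p6, p8, p9, p10, p12, p14, p16, p17}.

{p0, p1, p4, p5, p6, p8, p9, p10, p12, p14, p16, p17}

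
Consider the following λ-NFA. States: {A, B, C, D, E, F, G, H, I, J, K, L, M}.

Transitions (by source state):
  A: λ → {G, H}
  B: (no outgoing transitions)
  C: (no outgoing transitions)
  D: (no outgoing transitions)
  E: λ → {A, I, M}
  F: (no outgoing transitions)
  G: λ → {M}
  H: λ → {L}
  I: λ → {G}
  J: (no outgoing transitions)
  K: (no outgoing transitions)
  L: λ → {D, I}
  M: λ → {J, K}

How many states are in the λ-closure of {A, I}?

Start with {A, I}.
From A via λ: add G, H.
From G via λ: add M.
From H via λ: add L.
From L via λ: add D.
From M via λ: add J, K.
λ-closure = {A, D, G, H, I, J, K, L, M}, which has 9 states.

9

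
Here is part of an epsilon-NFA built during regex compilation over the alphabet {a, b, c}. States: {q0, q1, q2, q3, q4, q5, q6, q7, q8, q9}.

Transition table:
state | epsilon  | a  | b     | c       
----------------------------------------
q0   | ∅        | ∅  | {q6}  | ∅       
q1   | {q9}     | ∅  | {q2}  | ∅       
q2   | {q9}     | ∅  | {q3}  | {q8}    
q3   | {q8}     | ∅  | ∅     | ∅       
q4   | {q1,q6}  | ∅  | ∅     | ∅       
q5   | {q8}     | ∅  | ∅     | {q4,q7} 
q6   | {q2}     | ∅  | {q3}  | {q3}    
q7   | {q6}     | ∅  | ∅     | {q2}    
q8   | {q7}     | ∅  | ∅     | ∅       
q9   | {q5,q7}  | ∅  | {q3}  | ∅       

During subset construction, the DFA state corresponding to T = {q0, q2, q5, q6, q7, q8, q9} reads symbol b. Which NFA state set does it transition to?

q0 on b → {q6}.
q2 on b → {q3}.
q6 on b → {q3}.
q9 on b → {q3}.
No b-transition from q5, q7, q8.
Union after reading b: {q3, q6}.
Now take the epsilon-closure:
From q3 via epsilon: add q8.
From q6 via epsilon: add q2.
From q2 via epsilon: add q9.
From q8 via epsilon: add q7.
From q9 via epsilon: add q5.
No new states can be added; the closed set is {q2, q3, q5, q6, q7, q8, q9}.

{q2, q3, q5, q6, q7, q8, q9}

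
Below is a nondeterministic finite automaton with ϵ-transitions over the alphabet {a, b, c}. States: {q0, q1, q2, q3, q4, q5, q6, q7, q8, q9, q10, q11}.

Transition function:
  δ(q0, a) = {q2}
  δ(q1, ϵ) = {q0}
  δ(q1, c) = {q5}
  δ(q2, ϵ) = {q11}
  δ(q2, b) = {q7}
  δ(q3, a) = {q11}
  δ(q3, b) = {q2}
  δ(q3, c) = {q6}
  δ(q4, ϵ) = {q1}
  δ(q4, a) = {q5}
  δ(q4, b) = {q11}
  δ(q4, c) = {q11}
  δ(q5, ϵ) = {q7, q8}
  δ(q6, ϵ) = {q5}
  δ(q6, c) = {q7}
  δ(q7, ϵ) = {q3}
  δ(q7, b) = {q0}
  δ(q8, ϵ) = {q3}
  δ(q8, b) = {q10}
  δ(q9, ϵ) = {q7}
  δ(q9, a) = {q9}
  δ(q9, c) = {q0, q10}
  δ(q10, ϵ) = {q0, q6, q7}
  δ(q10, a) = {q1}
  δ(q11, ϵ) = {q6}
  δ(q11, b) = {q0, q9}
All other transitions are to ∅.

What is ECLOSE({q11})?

Start with {q11}.
From q11 via ϵ: add q6.
From q6 via ϵ: add q5.
From q5 via ϵ: add q7, q8.
From q7 via ϵ: add q3.
No new states can be added; the closed set is {q3, q5, q6, q7, q8, q11}.

{q3, q5, q6, q7, q8, q11}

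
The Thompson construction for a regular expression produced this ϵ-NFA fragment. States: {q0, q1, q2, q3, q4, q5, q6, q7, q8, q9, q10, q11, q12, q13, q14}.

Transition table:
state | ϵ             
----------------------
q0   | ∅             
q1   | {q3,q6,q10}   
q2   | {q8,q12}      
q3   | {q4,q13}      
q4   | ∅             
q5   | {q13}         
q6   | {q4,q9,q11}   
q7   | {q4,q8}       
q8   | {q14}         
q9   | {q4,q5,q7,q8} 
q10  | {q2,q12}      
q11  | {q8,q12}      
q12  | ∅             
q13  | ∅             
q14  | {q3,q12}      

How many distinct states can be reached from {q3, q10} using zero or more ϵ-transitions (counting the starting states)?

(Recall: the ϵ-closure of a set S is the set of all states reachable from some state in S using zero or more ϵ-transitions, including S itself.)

Start with {q3, q10}.
From q3 via ϵ: add q4, q13.
From q10 via ϵ: add q2, q12.
From q2 via ϵ: add q8.
From q8 via ϵ: add q14.
ϵ-closure = {q2, q3, q4, q8, q10, q12, q13, q14}, which has 8 states.

8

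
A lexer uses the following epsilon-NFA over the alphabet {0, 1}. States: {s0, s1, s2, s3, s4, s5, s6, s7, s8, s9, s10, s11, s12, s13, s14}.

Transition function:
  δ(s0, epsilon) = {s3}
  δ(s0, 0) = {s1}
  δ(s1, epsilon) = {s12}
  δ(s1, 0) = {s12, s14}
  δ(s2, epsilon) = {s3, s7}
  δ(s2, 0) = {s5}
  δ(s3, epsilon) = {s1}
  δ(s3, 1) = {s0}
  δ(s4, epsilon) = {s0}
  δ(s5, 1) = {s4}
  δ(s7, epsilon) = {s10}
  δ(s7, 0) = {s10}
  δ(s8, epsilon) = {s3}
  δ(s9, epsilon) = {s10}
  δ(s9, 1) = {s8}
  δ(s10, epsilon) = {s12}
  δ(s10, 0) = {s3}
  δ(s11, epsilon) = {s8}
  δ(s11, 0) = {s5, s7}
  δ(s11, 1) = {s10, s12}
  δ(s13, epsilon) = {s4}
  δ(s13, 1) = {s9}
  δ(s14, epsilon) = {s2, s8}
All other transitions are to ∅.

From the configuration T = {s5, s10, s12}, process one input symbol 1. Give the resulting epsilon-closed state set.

{s0, s1, s3, s4, s12}

s5 on 1 → {s4}.
No 1-transition from s10, s12.
Union after reading 1: {s4}.
Now take the epsilon-closure:
From s4 via epsilon: add s0.
From s0 via epsilon: add s3.
From s3 via epsilon: add s1.
From s1 via epsilon: add s12.
No new states can be added; the closed set is {s0, s1, s3, s4, s12}.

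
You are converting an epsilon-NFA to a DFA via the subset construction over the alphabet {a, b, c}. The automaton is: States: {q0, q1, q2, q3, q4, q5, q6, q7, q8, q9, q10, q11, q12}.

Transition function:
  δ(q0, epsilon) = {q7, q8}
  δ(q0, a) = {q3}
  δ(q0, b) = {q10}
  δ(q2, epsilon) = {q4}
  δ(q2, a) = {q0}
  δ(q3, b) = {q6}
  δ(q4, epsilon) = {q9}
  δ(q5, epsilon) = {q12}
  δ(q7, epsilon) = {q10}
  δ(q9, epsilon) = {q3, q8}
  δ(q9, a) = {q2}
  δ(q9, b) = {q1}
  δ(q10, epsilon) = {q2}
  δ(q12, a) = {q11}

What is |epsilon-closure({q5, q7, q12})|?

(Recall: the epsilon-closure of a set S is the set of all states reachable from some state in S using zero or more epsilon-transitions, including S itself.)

Start with {q5, q7, q12}.
From q7 via epsilon: add q10.
From q10 via epsilon: add q2.
From q2 via epsilon: add q4.
From q4 via epsilon: add q9.
From q9 via epsilon: add q3, q8.
epsilon-closure = {q2, q3, q4, q5, q7, q8, q9, q10, q12}, which has 9 states.

9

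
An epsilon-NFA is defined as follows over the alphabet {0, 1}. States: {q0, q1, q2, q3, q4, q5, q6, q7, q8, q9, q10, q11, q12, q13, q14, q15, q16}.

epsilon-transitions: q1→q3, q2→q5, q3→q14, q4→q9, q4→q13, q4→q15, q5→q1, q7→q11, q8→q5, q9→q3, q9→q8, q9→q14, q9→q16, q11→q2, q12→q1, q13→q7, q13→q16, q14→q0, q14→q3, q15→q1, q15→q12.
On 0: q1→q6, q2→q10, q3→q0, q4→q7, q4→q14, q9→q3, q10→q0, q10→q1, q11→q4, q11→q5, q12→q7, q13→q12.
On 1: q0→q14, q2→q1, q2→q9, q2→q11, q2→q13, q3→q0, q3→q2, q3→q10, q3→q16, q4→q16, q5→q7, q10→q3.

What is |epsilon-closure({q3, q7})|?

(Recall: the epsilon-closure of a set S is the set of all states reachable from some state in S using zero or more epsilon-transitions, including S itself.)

Start with {q3, q7}.
From q3 via epsilon: add q14.
From q7 via epsilon: add q11.
From q11 via epsilon: add q2.
From q14 via epsilon: add q0.
From q2 via epsilon: add q5.
From q5 via epsilon: add q1.
epsilon-closure = {q0, q1, q2, q3, q5, q7, q11, q14}, which has 8 states.

8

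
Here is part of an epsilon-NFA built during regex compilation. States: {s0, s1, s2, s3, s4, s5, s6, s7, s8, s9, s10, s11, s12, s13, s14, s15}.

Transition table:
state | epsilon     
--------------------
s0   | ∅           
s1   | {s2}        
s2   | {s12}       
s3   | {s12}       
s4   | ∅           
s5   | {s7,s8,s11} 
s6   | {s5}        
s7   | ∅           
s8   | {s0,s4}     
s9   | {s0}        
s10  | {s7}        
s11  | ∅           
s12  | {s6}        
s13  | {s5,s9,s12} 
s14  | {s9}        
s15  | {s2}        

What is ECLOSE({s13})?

Start with {s13}.
From s13 via epsilon: add s5, s9, s12.
From s5 via epsilon: add s7, s8, s11.
From s9 via epsilon: add s0.
From s12 via epsilon: add s6.
From s8 via epsilon: add s4.
No new states can be added; the closed set is {s0, s4, s5, s6, s7, s8, s9, s11, s12, s13}.

{s0, s4, s5, s6, s7, s8, s9, s11, s12, s13}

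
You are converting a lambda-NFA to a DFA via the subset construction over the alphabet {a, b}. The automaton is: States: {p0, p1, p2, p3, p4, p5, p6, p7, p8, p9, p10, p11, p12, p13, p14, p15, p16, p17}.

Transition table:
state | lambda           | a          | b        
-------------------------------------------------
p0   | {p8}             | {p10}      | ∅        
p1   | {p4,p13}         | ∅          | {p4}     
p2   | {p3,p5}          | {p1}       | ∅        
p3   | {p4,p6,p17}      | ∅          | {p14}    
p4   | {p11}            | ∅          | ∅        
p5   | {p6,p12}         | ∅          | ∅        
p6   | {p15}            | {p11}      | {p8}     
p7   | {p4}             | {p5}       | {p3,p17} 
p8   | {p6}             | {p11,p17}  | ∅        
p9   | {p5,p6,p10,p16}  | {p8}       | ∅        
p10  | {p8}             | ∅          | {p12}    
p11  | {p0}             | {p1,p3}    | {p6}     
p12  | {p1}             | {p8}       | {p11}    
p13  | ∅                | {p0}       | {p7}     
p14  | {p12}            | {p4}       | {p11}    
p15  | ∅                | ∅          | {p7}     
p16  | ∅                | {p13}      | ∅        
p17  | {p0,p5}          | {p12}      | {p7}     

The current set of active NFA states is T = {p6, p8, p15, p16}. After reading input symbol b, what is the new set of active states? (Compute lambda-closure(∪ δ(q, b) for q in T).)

p6 on b → {p8}.
p15 on b → {p7}.
No b-transition from p8, p16.
Union after reading b: {p7, p8}.
Now take the lambda-closure:
From p7 via lambda: add p4.
From p8 via lambda: add p6.
From p4 via lambda: add p11.
From p6 via lambda: add p15.
From p11 via lambda: add p0.
No new states can be added; the closed set is {p0, p4, p6, p7, p8, p11, p15}.

{p0, p4, p6, p7, p8, p11, p15}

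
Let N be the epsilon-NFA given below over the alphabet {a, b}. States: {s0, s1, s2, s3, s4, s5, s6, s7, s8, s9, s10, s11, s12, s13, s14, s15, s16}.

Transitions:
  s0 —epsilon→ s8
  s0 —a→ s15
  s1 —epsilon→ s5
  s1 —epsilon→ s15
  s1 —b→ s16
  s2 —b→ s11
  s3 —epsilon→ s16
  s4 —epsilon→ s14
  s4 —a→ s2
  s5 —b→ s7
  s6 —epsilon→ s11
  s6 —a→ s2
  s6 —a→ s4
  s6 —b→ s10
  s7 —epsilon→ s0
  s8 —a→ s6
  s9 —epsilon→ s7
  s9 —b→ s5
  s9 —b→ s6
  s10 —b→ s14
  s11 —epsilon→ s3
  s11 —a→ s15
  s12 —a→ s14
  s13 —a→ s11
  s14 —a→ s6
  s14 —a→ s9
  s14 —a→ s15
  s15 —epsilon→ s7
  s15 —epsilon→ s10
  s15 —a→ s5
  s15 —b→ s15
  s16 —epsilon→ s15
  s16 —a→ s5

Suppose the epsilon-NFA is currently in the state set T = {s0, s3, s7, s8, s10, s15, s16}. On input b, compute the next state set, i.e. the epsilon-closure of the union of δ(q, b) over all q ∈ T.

{s0, s7, s8, s10, s14, s15}

s10 on b → {s14}.
s15 on b → {s15}.
No b-transition from s0, s3, s7, s8, s16.
Union after reading b: {s14, s15}.
Now take the epsilon-closure:
From s15 via epsilon: add s7, s10.
From s7 via epsilon: add s0.
From s0 via epsilon: add s8.
No new states can be added; the closed set is {s0, s7, s8, s10, s14, s15}.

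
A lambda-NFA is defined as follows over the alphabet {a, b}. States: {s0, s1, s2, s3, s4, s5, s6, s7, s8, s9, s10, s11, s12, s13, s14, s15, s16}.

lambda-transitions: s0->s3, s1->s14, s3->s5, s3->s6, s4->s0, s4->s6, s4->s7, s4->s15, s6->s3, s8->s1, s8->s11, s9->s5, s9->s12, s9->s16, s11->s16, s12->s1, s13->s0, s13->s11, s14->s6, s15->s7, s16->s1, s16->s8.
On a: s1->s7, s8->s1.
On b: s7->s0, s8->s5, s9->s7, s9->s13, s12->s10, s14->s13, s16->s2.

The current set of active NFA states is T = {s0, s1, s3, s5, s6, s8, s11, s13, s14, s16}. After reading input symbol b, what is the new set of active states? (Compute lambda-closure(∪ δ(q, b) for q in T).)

s8 on b → {s5}.
s14 on b → {s13}.
s16 on b → {s2}.
No b-transition from s0, s1, s3, s5, s6, s11, s13.
Union after reading b: {s2, s5, s13}.
Now take the lambda-closure:
From s13 via lambda: add s0, s11.
From s0 via lambda: add s3.
From s11 via lambda: add s16.
From s3 via lambda: add s6.
From s16 via lambda: add s1, s8.
From s1 via lambda: add s14.
No new states can be added; the closed set is {s0, s1, s2, s3, s5, s6, s8, s11, s13, s14, s16}.

{s0, s1, s2, s3, s5, s6, s8, s11, s13, s14, s16}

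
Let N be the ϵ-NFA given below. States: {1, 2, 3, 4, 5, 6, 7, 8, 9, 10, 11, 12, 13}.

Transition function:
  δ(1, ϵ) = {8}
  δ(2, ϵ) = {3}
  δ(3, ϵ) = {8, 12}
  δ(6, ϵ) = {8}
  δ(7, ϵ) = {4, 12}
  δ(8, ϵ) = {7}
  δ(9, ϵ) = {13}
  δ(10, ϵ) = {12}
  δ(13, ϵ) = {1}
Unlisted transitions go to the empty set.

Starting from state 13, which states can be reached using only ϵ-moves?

Start with {13}.
From 13 via ϵ: add 1.
From 1 via ϵ: add 8.
From 8 via ϵ: add 7.
From 7 via ϵ: add 4, 12.
No new states can be added; the closed set is {1, 4, 7, 8, 12, 13}.

{1, 4, 7, 8, 12, 13}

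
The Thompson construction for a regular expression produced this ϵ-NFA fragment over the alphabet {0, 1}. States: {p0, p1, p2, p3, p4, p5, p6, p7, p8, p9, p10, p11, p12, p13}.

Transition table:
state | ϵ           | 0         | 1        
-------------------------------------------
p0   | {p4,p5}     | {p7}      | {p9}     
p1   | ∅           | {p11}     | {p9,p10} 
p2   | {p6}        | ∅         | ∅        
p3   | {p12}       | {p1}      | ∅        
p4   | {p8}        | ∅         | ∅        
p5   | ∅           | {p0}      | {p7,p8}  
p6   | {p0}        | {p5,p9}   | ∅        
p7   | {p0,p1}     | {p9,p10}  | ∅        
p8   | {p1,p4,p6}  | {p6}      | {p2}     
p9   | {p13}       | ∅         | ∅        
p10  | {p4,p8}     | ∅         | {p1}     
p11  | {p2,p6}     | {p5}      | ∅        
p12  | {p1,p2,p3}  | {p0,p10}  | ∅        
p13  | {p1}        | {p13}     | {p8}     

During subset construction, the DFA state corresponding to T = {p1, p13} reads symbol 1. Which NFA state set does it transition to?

p1 on 1 → {p9, p10}.
p13 on 1 → {p8}.
Union after reading 1: {p8, p9, p10}.
Now take the ϵ-closure:
From p8 via ϵ: add p1, p4, p6.
From p9 via ϵ: add p13.
From p6 via ϵ: add p0.
From p0 via ϵ: add p5.
No new states can be added; the closed set is {p0, p1, p4, p5, p6, p8, p9, p10, p13}.

{p0, p1, p4, p5, p6, p8, p9, p10, p13}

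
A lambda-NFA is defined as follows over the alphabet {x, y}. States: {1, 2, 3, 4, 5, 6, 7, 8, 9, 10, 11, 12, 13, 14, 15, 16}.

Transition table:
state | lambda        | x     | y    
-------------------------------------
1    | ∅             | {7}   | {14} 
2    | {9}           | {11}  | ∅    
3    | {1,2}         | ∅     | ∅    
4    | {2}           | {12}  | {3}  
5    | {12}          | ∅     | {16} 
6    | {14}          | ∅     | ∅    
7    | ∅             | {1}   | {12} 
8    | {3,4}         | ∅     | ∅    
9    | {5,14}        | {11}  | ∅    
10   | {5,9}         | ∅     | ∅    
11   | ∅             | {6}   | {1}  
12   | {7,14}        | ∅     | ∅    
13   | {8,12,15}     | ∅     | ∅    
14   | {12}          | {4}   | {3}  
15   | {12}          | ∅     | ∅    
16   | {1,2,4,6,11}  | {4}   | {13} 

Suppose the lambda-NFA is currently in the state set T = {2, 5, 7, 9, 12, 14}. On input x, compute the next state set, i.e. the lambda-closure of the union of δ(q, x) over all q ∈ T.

2 on x → {11}.
7 on x → {1}.
9 on x → {11}.
14 on x → {4}.
No x-transition from 5, 12.
Union after reading x: {1, 4, 11}.
Now take the lambda-closure:
From 4 via lambda: add 2.
From 2 via lambda: add 9.
From 9 via lambda: add 5, 14.
From 5 via lambda: add 12.
From 12 via lambda: add 7.
No new states can be added; the closed set is {1, 2, 4, 5, 7, 9, 11, 12, 14}.

{1, 2, 4, 5, 7, 9, 11, 12, 14}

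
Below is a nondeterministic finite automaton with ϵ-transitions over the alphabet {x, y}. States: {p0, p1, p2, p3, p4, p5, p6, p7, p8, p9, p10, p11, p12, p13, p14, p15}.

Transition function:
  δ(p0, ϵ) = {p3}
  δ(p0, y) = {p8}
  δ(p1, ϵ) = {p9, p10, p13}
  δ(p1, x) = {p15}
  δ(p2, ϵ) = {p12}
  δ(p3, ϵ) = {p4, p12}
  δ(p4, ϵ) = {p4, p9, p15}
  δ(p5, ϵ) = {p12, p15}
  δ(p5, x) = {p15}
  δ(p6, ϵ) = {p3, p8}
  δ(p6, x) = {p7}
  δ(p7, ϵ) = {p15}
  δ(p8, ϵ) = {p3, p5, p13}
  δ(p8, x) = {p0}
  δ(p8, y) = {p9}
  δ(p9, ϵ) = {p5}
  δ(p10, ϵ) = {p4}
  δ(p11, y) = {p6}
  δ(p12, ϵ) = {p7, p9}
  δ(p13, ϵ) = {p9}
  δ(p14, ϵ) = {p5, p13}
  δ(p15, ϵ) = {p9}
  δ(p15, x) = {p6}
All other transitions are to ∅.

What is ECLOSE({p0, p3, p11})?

{p0, p3, p4, p5, p7, p9, p11, p12, p15}

Start with {p0, p3, p11}.
From p3 via ϵ: add p4, p12.
From p4 via ϵ: add p9, p15.
From p12 via ϵ: add p7.
From p9 via ϵ: add p5.
No new states can be added; the closed set is {p0, p3, p4, p5, p7, p9, p11, p12, p15}.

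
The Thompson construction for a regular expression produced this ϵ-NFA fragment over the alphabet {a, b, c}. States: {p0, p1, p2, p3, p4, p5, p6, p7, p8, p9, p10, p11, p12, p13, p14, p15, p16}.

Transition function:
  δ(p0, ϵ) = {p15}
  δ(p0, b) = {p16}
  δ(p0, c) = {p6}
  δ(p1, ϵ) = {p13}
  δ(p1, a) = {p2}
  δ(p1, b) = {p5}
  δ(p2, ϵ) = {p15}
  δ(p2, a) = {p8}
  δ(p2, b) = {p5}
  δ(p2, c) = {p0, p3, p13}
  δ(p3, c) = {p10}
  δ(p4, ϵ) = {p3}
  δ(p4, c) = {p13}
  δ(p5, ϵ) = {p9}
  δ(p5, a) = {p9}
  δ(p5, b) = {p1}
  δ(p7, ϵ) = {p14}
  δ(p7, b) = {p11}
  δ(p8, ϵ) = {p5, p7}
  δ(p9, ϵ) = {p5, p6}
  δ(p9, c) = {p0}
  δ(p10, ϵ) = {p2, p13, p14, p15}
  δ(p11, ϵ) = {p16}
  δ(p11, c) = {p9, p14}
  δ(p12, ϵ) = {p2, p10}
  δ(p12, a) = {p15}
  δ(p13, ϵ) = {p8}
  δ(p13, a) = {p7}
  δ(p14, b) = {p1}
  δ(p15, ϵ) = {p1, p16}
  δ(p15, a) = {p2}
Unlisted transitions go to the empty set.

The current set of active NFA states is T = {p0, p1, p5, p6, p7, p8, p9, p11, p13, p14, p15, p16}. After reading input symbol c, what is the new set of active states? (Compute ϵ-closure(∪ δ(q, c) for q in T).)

p0 on c → {p6}.
p9 on c → {p0}.
p11 on c → {p9, p14}.
No c-transition from p1, p5, p6, p7, p8, p13, p14, p15, p16.
Union after reading c: {p0, p6, p9, p14}.
Now take the ϵ-closure:
From p0 via ϵ: add p15.
From p9 via ϵ: add p5.
From p15 via ϵ: add p1, p16.
From p1 via ϵ: add p13.
From p13 via ϵ: add p8.
From p8 via ϵ: add p7.
No new states can be added; the closed set is {p0, p1, p5, p6, p7, p8, p9, p13, p14, p15, p16}.

{p0, p1, p5, p6, p7, p8, p9, p13, p14, p15, p16}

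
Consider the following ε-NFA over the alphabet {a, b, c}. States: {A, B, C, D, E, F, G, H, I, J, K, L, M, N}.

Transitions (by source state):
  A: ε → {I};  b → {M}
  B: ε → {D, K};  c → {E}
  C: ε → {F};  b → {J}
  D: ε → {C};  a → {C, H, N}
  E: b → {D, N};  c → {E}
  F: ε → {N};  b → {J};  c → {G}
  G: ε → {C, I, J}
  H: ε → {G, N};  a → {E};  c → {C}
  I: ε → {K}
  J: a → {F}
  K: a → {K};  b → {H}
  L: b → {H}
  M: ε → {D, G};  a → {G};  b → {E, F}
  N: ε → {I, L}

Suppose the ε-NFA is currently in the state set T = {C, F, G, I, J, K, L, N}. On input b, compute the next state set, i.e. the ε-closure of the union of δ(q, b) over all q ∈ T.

C on b → {J}.
F on b → {J}.
K on b → {H}.
L on b → {H}.
No b-transition from G, I, J, N.
Union after reading b: {H, J}.
Now take the ε-closure:
From H via ε: add G, N.
From G via ε: add C, I.
From N via ε: add L.
From C via ε: add F.
From I via ε: add K.
No new states can be added; the closed set is {C, F, G, H, I, J, K, L, N}.

{C, F, G, H, I, J, K, L, N}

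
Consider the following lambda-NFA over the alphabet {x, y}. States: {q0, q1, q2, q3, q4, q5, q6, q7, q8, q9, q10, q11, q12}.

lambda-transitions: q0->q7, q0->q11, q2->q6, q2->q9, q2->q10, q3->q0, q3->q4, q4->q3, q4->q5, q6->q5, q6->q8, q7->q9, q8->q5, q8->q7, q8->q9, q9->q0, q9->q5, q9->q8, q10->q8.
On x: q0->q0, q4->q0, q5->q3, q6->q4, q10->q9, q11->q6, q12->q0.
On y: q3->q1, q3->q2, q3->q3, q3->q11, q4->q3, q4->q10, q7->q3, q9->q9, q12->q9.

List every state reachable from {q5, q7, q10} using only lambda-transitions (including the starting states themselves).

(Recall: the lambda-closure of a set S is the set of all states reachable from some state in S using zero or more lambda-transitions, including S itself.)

{q0, q5, q7, q8, q9, q10, q11}

Start with {q5, q7, q10}.
From q7 via lambda: add q9.
From q10 via lambda: add q8.
From q9 via lambda: add q0.
From q0 via lambda: add q11.
No new states can be added; the closed set is {q0, q5, q7, q8, q9, q10, q11}.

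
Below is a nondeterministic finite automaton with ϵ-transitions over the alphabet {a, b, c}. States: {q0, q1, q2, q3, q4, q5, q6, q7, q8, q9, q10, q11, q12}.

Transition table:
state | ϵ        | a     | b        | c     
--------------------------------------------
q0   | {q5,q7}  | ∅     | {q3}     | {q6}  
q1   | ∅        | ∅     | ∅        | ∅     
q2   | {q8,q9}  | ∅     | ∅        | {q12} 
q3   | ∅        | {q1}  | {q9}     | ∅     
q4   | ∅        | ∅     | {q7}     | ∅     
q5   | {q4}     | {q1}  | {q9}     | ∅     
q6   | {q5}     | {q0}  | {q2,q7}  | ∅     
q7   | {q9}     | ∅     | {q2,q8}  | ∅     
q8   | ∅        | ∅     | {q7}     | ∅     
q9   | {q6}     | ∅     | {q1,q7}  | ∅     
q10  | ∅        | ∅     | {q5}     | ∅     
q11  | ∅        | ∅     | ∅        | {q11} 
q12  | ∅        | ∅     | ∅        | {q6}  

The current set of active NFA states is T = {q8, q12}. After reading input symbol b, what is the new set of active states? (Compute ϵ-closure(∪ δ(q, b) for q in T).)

{q4, q5, q6, q7, q9}

q8 on b → {q7}.
No b-transition from q12.
Union after reading b: {q7}.
Now take the ϵ-closure:
From q7 via ϵ: add q9.
From q9 via ϵ: add q6.
From q6 via ϵ: add q5.
From q5 via ϵ: add q4.
No new states can be added; the closed set is {q4, q5, q6, q7, q9}.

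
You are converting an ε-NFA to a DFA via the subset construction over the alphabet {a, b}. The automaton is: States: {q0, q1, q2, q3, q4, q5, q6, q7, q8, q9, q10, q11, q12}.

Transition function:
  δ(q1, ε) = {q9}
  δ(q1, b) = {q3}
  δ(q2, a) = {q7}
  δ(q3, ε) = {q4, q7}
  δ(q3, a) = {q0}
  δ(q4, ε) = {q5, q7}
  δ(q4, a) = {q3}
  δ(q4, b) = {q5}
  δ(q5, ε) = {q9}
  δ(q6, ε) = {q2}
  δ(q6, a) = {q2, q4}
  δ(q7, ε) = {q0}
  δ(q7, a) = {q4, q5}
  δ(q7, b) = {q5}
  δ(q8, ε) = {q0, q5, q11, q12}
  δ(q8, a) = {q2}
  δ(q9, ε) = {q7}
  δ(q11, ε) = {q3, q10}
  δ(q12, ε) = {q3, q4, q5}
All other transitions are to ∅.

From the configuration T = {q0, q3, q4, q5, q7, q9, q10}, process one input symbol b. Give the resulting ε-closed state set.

q4 on b → {q5}.
q7 on b → {q5}.
No b-transition from q0, q3, q5, q9, q10.
Union after reading b: {q5}.
Now take the ε-closure:
From q5 via ε: add q9.
From q9 via ε: add q7.
From q7 via ε: add q0.
No new states can be added; the closed set is {q0, q5, q7, q9}.

{q0, q5, q7, q9}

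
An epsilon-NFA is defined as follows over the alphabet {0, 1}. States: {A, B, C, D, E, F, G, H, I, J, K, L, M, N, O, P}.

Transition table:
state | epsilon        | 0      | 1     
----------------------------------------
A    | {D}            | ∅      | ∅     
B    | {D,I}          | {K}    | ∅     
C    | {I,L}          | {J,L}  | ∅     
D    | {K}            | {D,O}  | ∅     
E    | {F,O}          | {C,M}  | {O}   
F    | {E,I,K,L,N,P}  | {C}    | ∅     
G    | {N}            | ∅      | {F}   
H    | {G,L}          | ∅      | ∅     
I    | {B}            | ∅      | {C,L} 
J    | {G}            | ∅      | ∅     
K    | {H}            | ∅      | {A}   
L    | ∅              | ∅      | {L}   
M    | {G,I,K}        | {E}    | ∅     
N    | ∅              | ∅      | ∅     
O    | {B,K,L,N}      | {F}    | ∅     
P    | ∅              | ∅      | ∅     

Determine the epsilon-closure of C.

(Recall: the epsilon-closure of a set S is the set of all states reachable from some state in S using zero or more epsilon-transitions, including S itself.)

Start with {C}.
From C via epsilon: add I, L.
From I via epsilon: add B.
From B via epsilon: add D.
From D via epsilon: add K.
From K via epsilon: add H.
From H via epsilon: add G.
From G via epsilon: add N.
No new states can be added; the closed set is {B, C, D, G, H, I, K, L, N}.

{B, C, D, G, H, I, K, L, N}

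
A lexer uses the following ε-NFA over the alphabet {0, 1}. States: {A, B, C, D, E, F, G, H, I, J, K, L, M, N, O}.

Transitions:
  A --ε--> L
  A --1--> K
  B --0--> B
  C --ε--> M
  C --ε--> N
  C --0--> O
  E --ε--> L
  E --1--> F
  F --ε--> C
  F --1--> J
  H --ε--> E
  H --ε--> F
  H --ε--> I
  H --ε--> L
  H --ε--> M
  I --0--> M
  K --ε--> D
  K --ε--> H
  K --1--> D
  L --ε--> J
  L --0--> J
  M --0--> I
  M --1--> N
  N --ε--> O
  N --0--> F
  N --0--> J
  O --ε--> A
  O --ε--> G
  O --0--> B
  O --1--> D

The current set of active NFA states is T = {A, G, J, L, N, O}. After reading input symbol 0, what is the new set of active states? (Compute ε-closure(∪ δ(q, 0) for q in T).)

L on 0 → {J}.
N on 0 → {F, J}.
O on 0 → {B}.
No 0-transition from A, G, J.
Union after reading 0: {B, F, J}.
Now take the ε-closure:
From F via ε: add C.
From C via ε: add M, N.
From N via ε: add O.
From O via ε: add A, G.
From A via ε: add L.
No new states can be added; the closed set is {A, B, C, F, G, J, L, M, N, O}.

{A, B, C, F, G, J, L, M, N, O}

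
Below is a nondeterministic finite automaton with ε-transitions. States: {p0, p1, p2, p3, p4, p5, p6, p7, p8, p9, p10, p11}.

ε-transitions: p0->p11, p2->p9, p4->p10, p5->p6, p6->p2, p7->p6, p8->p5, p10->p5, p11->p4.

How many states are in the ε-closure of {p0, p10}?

Start with {p0, p10}.
From p0 via ε: add p11.
From p10 via ε: add p5.
From p5 via ε: add p6.
From p11 via ε: add p4.
From p6 via ε: add p2.
From p2 via ε: add p9.
ε-closure = {p0, p2, p4, p5, p6, p9, p10, p11}, which has 8 states.

8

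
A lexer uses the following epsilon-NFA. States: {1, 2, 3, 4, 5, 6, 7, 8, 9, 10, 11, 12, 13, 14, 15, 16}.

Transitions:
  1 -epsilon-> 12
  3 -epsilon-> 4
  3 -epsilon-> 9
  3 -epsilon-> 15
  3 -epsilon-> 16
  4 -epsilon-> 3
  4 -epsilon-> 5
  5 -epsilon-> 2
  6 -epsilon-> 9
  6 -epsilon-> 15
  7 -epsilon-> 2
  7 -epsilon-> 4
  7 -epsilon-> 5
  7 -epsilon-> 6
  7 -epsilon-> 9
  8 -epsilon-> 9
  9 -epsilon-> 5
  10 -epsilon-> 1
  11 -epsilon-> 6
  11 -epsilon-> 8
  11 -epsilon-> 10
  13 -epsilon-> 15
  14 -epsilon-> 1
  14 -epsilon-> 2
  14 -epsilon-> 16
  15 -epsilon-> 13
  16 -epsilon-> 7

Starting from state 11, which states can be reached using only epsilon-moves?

{1, 2, 5, 6, 8, 9, 10, 11, 12, 13, 15}

Start with {11}.
From 11 via epsilon: add 6, 8, 10.
From 6 via epsilon: add 9, 15.
From 10 via epsilon: add 1.
From 1 via epsilon: add 12.
From 9 via epsilon: add 5.
From 15 via epsilon: add 13.
From 5 via epsilon: add 2.
No new states can be added; the closed set is {1, 2, 5, 6, 8, 9, 10, 11, 12, 13, 15}.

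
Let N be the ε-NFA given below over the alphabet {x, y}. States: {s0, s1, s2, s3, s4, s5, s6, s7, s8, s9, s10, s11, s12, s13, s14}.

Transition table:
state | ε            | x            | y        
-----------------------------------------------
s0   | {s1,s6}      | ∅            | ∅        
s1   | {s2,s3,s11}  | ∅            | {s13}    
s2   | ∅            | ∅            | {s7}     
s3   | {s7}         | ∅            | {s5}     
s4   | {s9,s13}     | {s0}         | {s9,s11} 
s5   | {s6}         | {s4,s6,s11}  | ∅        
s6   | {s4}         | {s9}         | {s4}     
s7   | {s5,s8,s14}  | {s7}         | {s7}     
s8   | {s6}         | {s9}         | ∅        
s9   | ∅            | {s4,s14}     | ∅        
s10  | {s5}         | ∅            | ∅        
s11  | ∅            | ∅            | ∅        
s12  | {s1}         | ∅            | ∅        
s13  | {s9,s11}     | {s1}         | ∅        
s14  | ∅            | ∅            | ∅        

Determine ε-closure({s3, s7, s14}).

{s3, s4, s5, s6, s7, s8, s9, s11, s13, s14}

Start with {s3, s7, s14}.
From s7 via ε: add s5, s8.
From s5 via ε: add s6.
From s6 via ε: add s4.
From s4 via ε: add s9, s13.
From s13 via ε: add s11.
No new states can be added; the closed set is {s3, s4, s5, s6, s7, s8, s9, s11, s13, s14}.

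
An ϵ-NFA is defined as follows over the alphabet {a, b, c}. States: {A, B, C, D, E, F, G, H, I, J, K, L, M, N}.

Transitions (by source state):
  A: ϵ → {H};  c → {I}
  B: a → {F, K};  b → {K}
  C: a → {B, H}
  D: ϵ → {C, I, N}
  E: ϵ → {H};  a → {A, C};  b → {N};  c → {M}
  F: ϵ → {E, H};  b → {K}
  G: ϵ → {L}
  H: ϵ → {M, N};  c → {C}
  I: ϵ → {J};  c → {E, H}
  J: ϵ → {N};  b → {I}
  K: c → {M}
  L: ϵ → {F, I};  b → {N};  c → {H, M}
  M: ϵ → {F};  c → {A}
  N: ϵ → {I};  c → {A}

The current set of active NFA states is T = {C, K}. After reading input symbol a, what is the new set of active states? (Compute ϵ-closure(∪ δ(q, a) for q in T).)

{B, E, F, H, I, J, M, N}

C on a → {B, H}.
No a-transition from K.
Union after reading a: {B, H}.
Now take the ϵ-closure:
From H via ϵ: add M, N.
From M via ϵ: add F.
From N via ϵ: add I.
From F via ϵ: add E.
From I via ϵ: add J.
No new states can be added; the closed set is {B, E, F, H, I, J, M, N}.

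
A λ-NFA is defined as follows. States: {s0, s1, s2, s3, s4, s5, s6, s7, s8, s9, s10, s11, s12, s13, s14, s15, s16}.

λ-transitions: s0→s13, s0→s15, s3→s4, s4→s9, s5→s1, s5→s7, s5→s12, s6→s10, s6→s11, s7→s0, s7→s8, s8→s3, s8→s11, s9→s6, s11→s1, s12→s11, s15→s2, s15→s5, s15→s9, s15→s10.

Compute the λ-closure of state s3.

Start with {s3}.
From s3 via λ: add s4.
From s4 via λ: add s9.
From s9 via λ: add s6.
From s6 via λ: add s10, s11.
From s11 via λ: add s1.
No new states can be added; the closed set is {s1, s3, s4, s6, s9, s10, s11}.

{s1, s3, s4, s6, s9, s10, s11}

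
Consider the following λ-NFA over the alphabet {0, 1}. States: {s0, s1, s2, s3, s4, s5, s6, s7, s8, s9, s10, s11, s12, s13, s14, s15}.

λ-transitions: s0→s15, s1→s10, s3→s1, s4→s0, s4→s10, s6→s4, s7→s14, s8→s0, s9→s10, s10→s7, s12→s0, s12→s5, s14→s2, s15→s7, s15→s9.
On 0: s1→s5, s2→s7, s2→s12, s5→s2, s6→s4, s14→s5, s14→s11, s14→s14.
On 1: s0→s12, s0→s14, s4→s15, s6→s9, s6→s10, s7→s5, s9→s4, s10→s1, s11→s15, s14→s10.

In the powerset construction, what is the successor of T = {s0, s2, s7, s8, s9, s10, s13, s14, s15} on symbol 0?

s2 on 0 → {s7, s12}.
s14 on 0 → {s5, s11, s14}.
No 0-transition from s0, s7, s8, s9, s10, s13, s15.
Union after reading 0: {s5, s7, s11, s12, s14}.
Now take the λ-closure:
From s12 via λ: add s0.
From s14 via λ: add s2.
From s0 via λ: add s15.
From s15 via λ: add s9.
From s9 via λ: add s10.
No new states can be added; the closed set is {s0, s2, s5, s7, s9, s10, s11, s12, s14, s15}.

{s0, s2, s5, s7, s9, s10, s11, s12, s14, s15}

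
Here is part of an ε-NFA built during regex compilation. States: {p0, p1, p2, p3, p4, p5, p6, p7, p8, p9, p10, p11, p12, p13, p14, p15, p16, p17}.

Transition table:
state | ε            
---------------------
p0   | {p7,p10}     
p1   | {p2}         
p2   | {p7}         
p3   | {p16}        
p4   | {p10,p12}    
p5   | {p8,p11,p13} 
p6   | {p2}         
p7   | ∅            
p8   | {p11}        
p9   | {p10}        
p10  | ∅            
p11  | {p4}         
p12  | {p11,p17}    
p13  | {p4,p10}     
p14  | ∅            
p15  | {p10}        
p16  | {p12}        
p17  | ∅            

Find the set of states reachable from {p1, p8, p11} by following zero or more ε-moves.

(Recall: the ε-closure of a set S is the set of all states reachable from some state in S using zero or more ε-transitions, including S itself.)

Start with {p1, p8, p11}.
From p1 via ε: add p2.
From p11 via ε: add p4.
From p2 via ε: add p7.
From p4 via ε: add p10, p12.
From p12 via ε: add p17.
No new states can be added; the closed set is {p1, p2, p4, p7, p8, p10, p11, p12, p17}.

{p1, p2, p4, p7, p8, p10, p11, p12, p17}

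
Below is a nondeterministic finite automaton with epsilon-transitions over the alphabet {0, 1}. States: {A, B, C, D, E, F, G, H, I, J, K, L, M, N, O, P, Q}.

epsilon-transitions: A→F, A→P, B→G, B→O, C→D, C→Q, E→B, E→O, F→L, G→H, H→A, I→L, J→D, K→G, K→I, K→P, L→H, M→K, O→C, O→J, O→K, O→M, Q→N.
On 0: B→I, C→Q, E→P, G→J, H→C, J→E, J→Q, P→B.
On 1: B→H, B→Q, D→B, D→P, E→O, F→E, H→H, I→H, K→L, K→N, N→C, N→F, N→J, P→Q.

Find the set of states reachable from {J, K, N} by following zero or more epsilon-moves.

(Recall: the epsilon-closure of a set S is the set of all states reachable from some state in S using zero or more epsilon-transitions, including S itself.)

{A, D, F, G, H, I, J, K, L, N, P}

Start with {J, K, N}.
From J via epsilon: add D.
From K via epsilon: add G, I, P.
From G via epsilon: add H.
From I via epsilon: add L.
From H via epsilon: add A.
From A via epsilon: add F.
No new states can be added; the closed set is {A, D, F, G, H, I, J, K, L, N, P}.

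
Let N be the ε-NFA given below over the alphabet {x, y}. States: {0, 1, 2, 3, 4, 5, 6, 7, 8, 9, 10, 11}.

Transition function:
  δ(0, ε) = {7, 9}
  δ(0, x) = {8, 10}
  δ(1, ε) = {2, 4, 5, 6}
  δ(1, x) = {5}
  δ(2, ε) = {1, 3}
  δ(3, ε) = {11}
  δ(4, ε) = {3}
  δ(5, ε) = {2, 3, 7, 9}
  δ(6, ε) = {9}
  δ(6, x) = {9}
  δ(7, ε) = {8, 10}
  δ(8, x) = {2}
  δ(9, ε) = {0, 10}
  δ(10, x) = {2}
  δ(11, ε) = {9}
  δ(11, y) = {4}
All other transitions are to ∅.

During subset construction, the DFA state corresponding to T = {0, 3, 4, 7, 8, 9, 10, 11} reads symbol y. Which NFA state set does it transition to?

11 on y → {4}.
No y-transition from 0, 3, 4, 7, 8, 9, 10.
Union after reading y: {4}.
Now take the ε-closure:
From 4 via ε: add 3.
From 3 via ε: add 11.
From 11 via ε: add 9.
From 9 via ε: add 0, 10.
From 0 via ε: add 7.
From 7 via ε: add 8.
No new states can be added; the closed set is {0, 3, 4, 7, 8, 9, 10, 11}.

{0, 3, 4, 7, 8, 9, 10, 11}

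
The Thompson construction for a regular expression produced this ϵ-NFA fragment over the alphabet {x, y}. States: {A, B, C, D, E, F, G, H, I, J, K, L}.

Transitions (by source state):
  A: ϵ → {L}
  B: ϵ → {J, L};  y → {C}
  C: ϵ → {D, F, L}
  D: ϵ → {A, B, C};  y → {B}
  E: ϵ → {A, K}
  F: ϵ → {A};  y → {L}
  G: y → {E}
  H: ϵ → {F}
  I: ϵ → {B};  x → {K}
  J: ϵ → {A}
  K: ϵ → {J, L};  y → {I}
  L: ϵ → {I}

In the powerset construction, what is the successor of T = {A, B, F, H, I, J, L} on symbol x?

{A, B, I, J, K, L}

I on x → {K}.
No x-transition from A, B, F, H, J, L.
Union after reading x: {K}.
Now take the ϵ-closure:
From K via ϵ: add J, L.
From J via ϵ: add A.
From L via ϵ: add I.
From I via ϵ: add B.
No new states can be added; the closed set is {A, B, I, J, K, L}.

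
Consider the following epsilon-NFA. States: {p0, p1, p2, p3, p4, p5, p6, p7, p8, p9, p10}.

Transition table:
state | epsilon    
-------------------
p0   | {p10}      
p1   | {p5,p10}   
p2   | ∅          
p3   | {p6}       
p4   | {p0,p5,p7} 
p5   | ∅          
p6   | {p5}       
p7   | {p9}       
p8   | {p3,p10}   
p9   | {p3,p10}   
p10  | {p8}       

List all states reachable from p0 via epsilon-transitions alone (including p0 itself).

Start with {p0}.
From p0 via epsilon: add p10.
From p10 via epsilon: add p8.
From p8 via epsilon: add p3.
From p3 via epsilon: add p6.
From p6 via epsilon: add p5.
No new states can be added; the closed set is {p0, p3, p5, p6, p8, p10}.

{p0, p3, p5, p6, p8, p10}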